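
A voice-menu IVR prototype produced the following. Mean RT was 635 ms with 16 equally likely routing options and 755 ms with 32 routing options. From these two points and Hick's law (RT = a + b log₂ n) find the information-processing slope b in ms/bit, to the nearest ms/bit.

b = (RT₂ − RT₁)/(log₂ n₂ − log₂ n₁) = (755 − 635)/(5 − 4) = 120 ms/bit.

120 ms/bit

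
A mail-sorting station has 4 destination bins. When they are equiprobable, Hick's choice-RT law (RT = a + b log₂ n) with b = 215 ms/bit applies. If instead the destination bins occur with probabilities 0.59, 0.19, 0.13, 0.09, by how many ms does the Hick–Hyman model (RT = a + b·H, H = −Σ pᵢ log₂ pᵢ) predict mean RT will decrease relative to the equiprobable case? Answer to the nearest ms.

Equiprobable entropy H₀ = log₂ 4 = 2.0000 bits.
Skewed entropy H = −Σ pᵢ log₂ pᵢ = 1.5996 bits.
ΔRT = b·(H₀ − H) = 215 × 0.4004 = 86.08 ms.

86 ms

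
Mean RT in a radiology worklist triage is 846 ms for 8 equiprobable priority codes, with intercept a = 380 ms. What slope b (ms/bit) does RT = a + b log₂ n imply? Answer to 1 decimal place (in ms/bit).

155.3 ms/bit

log₂(8) = 3 bits.
b = (RT − a)/log₂ n = (846 − 380) / 3 = 155.333 ms/bit.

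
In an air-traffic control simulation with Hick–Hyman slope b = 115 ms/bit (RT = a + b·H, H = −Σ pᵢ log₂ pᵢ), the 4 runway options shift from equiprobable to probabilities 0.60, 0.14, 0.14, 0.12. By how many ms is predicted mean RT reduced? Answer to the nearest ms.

Equiprobable entropy H₀ = log₂ 4 = 2.0000 bits.
Skewed entropy H = −Σ pᵢ log₂ pᵢ = 1.6035 bits.
ΔRT = b·(H₀ − H) = 115 × 0.3965 = 45.60 ms.

46 ms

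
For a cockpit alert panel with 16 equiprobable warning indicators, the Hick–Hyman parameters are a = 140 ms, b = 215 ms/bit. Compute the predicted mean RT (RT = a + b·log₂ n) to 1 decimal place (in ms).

log₂(16) = 4 bits, so RT = 140 + 215 × 4 ≈ 1000.000 ms.

1000.0 ms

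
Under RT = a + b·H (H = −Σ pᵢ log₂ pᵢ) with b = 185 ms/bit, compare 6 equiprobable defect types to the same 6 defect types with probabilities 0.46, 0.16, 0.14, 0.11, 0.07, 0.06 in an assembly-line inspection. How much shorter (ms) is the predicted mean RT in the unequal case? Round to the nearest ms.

The RT saving is b·ΔH. Equiprobable H₀ = log₂(6) = 2.5850 bits; with the given probabilities H = 2.1978 bits.
b·(H₀ − H) = 185 × (2.5850 − 2.1978) = 71.62 ms.

72 ms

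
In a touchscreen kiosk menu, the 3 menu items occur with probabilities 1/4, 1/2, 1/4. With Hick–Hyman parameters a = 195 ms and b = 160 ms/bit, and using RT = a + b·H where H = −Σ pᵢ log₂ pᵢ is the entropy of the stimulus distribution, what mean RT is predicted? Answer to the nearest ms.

H = −Σ pᵢ log₂ pᵢ = 0.25·2 + 0.5·1 + 0.25·2 = 1.500 bits.
RT = 195 + 160 × 1.500 = 435.00 ms.

435 ms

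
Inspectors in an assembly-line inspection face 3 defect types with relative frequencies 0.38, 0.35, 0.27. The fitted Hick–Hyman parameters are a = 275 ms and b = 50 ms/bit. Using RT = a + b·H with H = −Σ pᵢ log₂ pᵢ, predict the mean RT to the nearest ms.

H = 0.38·log₂(1/0.38) + 0.35·log₂(1/0.35) + 0.27·log₂(1/0.27) = 1.5706 bits.
RT = 275 + 50 × 1.5706 = 353.53 ms.

354 ms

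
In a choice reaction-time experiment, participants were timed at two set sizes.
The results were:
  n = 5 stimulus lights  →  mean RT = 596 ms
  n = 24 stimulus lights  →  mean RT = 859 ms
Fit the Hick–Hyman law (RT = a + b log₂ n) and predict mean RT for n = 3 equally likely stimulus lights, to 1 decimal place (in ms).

510.4 ms

Fit slope and intercept:
  b = (859 − 596) / (log₂ 24 − log₂ 5) = 263 / (4.5850 − 2.3219) = 116.216 ms/bit
  a = 596 − 116.216 × 2.3219 = 326.156 ms
Then RT(3) = 326.156 + 116.216 × log₂ 3 = 326.156 + 116.216 × 1.5850 ≈ 510.353 ms.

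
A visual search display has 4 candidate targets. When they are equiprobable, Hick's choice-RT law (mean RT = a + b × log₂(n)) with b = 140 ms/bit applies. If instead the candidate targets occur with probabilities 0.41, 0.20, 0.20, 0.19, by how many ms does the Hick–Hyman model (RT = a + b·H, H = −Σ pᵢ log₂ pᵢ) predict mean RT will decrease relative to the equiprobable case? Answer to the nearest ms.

Equiprobable entropy H₀ = log₂ 4 = 2.0000 bits.
Skewed entropy H = −Σ pᵢ log₂ pᵢ = 1.9114 bits.
ΔRT = b·(H₀ − H) = 140 × 0.0886 = 12.41 ms.

12 ms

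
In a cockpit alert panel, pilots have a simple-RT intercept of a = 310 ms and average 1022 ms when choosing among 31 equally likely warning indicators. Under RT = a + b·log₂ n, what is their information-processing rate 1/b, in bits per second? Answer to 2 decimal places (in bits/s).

6.96 bits/s

b = (1022 − 310)/log₂ 31 = 712/4.9542 = 143.717 ms per bit = 0.14372 s/bit; the reciprocal is 6.958 bits/s.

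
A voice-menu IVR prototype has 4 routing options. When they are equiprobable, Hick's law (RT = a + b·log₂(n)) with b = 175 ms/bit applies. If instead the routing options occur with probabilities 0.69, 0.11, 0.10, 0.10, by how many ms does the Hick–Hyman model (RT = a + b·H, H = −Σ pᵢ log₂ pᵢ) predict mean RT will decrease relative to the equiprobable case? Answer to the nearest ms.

108 ms

Equiprobable entropy H₀ = log₂ 4 = 2.0000 bits.
Skewed entropy H = −Σ pᵢ log₂ pᵢ = 1.3841 bits.
ΔRT = b·(H₀ − H) = 175 × 0.6159 = 107.79 ms.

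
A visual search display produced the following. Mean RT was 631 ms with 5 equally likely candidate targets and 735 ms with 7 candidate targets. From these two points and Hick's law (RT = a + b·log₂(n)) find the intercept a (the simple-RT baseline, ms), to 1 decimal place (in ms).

133.5 ms

The slope on a log₂ axis is (735 − 631) / (2.8074 − 2.3219) = 214.244 ms/bit.
Intercept: a = 631 − 214.244·log₂(5) = 133.540 ms.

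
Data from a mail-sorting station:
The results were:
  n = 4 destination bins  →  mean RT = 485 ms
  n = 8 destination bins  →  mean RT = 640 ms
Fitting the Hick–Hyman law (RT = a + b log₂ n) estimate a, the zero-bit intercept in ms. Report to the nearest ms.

175 ms

Slope: b = (640 − 485) / (log₂ 8 − log₂ 4) = 155/1.0000 = 155 ms/bit.
a = RT₁ − b·log₂ n₁ = 485 − 155 × 2 = 175.000 ms.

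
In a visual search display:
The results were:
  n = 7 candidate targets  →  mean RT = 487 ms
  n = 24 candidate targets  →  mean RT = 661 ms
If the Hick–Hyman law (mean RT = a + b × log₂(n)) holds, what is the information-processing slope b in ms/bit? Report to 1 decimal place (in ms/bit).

The slope on a log₂ axis is (661 − 487) / (4.5850 − 2.8074) = 97.884 ms/bit.

97.9 ms/bit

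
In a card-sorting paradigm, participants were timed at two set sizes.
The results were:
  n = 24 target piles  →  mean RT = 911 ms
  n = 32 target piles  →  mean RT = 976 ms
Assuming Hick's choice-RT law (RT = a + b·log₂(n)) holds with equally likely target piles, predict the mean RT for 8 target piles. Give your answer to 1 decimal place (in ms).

RT is linear in log₂ n, so two points fix the line:
  b = (976 − 911) / (log₂ 32 − log₂ 24) = 65 / (5 − 4.5850) = 156.612 ms/bit
  a = 911 − 156.612 × 4.5850 = 192.938 ms
Then RT(8) = 192.938 + 156.612 × log₂ 8 = 192.938 + 156.612 × 3 ≈ 662.775 ms.

662.8 ms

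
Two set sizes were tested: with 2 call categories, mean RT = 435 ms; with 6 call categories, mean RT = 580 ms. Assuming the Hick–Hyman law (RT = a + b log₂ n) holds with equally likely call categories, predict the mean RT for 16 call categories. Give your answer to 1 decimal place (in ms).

709.5 ms

Fit slope and intercept:
  b = (580 − 435) / (log₂ 6 − log₂ 2) = 145 / (2.5850 − 1) = 91.485 ms/bit
  a = 435 − 91.485 × 1 = 343.515 ms
Then RT(16) = 343.515 + 91.485 × log₂ 16 = 343.515 + 91.485 × 4 ≈ 709.454 ms.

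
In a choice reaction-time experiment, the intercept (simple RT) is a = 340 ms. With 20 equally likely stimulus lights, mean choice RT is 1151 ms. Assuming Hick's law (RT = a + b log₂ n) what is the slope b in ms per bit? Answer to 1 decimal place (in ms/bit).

187.6 ms/bit

log₂(20) = 4.3219 bits.
b = (RT − a)/log₂ n = (1151 − 340) / 4.3219 = 187.648 ms/bit.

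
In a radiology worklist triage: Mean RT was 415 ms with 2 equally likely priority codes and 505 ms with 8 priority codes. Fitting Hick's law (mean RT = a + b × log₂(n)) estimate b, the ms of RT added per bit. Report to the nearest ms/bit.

45 ms/bit

The slope on a log₂ axis is (505 − 415) / (3 − 1) = 45 ms/bit.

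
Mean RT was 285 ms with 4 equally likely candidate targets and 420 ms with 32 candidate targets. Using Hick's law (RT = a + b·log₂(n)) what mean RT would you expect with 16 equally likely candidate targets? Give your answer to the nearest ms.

375 ms

With log₂ n on the abscissa the relation is linear; from the two conditions:
  b = (420 − 285) / (log₂ 32 − log₂ 4) = 135 / (5 − 2) = 45 ms/bit
  a = 285 − 45 × 2 = 195 ms
Then RT(16) = 195 + 45 × log₂ 16 = 195 + 45 × 4 ≈ 375.000 ms.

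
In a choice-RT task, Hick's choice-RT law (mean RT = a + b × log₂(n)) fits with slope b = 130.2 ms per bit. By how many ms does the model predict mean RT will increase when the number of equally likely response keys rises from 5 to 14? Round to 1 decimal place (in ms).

ΔRT = (a + b log₂ n₂) − (a + b log₂ n₁) = b·(log₂ n₂ − log₂ n₁).
log₂(14) − log₂(5) = 3.8074 − 2.3219 = 1.4854.
ΔRT = 130.2 × 1.4854 = 193.403 ms.

193.4 ms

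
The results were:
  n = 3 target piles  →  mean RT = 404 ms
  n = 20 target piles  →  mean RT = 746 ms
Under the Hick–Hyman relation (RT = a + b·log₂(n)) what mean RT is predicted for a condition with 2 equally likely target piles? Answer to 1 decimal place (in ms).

Solve the two-equation system in a and b:
  b = (746 − 404) / (log₂ 20 − log₂ 3) = 342 / (4.3219 − 1.5850) = 124.956 ms/bit
  a = 404 − 124.956 × 1.5850 = 205.950 ms
Then RT(2) = 205.950 + 124.956 × log₂ 2 = 205.950 + 124.956 × 1 ≈ 330.905 ms.

330.9 ms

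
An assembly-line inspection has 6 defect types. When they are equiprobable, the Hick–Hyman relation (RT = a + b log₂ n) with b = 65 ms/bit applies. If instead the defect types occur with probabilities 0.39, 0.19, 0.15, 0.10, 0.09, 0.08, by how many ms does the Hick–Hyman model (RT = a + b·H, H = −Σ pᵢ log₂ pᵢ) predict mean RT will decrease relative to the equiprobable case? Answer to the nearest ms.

16 ms

The RT saving is b·ΔH. Equiprobable H₀ = log₂(6) = 2.5850 bits; with the given probabilities H = 2.3319 bits.
b·(H₀ − H) = 65 × (2.5850 − 2.3319) = 16.45 ms.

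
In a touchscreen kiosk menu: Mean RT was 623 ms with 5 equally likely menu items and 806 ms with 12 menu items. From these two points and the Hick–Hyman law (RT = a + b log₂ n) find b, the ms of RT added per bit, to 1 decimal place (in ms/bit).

The slope on a log₂ axis is (806 − 623) / (3.5850 − 2.3219) = 144.889 ms/bit.

144.9 ms/bit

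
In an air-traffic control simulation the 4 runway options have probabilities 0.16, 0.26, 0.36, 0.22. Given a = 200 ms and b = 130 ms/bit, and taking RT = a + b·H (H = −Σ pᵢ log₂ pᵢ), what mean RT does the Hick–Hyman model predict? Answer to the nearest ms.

Entropy contributions −pᵢ log₂ pᵢ: 0.4230, 0.5053, 0.5306, 0.4806; sum H = 1.9395 bits.
RT = a + bH = 200 + 130·1.9395 = 452.13 ms.

452 ms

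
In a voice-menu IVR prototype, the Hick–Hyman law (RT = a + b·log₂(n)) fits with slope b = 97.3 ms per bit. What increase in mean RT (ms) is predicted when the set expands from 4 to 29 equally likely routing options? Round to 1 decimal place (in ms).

278.1 ms

ΔRT = (a + b log₂ n₂) − (a + b log₂ n₁) = b·(log₂ n₂ − log₂ n₁).
log₂(29) − log₂(4) = 4.8580 − 2 = 2.8580.
ΔRT = 97.3 × 2.8580 = 278.082 ms.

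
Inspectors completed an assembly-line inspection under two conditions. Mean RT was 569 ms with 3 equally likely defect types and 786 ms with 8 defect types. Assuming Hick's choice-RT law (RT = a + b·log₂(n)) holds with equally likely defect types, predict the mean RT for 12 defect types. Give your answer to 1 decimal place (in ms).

875.7 ms

Solve the two-equation system in a and b:
  b = (786 − 569) / (log₂ 8 − log₂ 3) = 217 / (3 − 1.5850) = 153.353 ms/bit
  a = 569 − 153.353 × 1.5850 = 325.942 ms
Then RT(12) = 325.942 + 153.353 × log₂ 12 = 325.942 + 153.353 × 3.5850 ≈ 875.706 ms.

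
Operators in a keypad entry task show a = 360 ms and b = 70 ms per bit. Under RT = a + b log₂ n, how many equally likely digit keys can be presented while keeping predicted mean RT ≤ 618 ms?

12

Set 360 + 70·log₂ n ≤ 618 → log₂ n ≤ (618 − 360)/70 = 3.6857.
So n ≤ 2^3.6857 = 12.868; the largest integer n is 12.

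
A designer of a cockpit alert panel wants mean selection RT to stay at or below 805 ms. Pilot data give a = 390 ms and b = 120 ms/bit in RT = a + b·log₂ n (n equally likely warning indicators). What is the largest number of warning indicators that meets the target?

10

120·log₂ n ≤ 805 − 390 = 415, giving log₂ n ≤ 3.4583 and n ≤ 10.992. The largest whole number is 10.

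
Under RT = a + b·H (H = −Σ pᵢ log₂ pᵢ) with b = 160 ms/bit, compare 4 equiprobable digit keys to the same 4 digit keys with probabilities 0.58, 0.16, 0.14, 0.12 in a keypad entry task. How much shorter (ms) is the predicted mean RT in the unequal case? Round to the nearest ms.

57 ms

Equiprobable entropy H₀ = log₂ 4 = 2.0000 bits.
Skewed entropy H = −Σ pᵢ log₂ pᵢ = 1.6430 bits.
ΔRT = b·(H₀ − H) = 160 × 0.3570 = 57.12 ms.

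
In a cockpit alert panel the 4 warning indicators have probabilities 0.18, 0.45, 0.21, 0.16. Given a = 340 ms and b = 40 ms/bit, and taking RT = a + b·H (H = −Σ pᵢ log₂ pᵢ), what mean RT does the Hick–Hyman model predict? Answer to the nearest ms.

414 ms

Entropy contributions −pᵢ log₂ pᵢ: 0.4453, 0.5184, 0.4728, 0.4230; sum H = 1.8595 bits.
RT = a + bH = 340 + 40·1.8595 = 414.38 ms.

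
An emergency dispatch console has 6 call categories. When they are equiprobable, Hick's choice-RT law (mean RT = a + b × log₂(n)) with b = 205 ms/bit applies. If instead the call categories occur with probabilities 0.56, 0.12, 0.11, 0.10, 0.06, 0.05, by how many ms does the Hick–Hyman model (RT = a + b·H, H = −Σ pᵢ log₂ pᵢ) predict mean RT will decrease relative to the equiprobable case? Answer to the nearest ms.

125 ms

Equiprobable entropy H₀ = log₂ 6 = 2.5850 bits.
Skewed entropy H = −Σ pᵢ log₂ pᵢ = 1.9776 bits.
ΔRT = b·(H₀ − H) = 205 × 0.6073 = 124.51 ms.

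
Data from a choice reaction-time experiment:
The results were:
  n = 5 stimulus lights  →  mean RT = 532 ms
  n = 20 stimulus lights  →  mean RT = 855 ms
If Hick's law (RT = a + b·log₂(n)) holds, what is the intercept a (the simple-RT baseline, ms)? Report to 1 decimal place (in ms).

157.0 ms

The slope on a log₂ axis is (855 − 532) / (4.3219 − 2.3219) = 161.500 ms/bit.
a = RT₁ − b·log₂ n₁ = 532 − 161.500 × 2.3219 = 157.009 ms.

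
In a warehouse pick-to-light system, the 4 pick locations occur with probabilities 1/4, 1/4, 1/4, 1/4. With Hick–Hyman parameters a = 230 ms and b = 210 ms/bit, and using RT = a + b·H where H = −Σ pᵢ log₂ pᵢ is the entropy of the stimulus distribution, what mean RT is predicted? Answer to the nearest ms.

650 ms

H = −Σ pᵢ log₂ pᵢ = 0.25·2 + 0.25·2 + 0.25·2 + 0.25·2 = 2.000 bits.
RT = 230 + 210 × 2.000 = 650.00 ms.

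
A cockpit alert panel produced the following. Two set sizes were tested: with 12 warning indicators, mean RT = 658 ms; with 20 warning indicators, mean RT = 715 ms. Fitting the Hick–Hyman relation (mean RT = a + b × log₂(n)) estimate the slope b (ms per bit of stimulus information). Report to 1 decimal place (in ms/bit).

The slope on a log₂ axis is (715 − 658) / (4.3219 − 3.5850) = 77.344 ms/bit.

77.3 ms/bit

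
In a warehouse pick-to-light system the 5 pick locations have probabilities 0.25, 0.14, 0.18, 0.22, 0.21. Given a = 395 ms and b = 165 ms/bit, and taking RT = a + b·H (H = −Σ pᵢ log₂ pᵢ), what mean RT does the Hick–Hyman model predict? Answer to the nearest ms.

Entropy contributions −pᵢ log₂ pᵢ: 0.5000, 0.3971, 0.4453, 0.4806, 0.4728; sum H = 2.2958 bits.
RT = a + bH = 395 + 165·2.2958 = 773.81 ms.

774 ms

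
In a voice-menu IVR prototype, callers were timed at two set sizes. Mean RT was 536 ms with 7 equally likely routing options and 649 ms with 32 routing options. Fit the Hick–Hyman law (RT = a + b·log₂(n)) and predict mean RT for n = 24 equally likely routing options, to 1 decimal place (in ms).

627.6 ms

With log₂ n on the abscissa the relation is linear; from the two conditions:
  b = (649 − 536) / (log₂ 32 − log₂ 7) = 113 / (5 − 2.8074) = 51.536 ms/bit
  a = 536 − 51.536 × 2.8074 = 391.320 ms
Then RT(24) = 391.320 + 51.536 × log₂ 24 = 391.320 + 51.536 × 4.5850 ≈ 627.611 ms.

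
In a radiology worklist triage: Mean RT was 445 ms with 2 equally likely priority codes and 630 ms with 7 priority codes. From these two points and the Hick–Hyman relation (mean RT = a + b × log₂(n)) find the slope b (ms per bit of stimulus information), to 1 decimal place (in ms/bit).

b = (RT₂ − RT₁)/(log₂ n₂ − log₂ n₁) = (630 − 445)/(2.8074 − 1) = 102.360 ms/bit.

102.4 ms/bit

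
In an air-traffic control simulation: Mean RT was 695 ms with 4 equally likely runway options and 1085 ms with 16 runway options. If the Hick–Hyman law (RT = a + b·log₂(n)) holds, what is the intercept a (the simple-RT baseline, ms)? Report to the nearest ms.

The slope on a log₂ axis is (1085 − 695) / (4 − 2) = 195 ms/bit.
a = RT₁ − b·log₂ n₁ = 695 − 195 × 2 = 305.000 ms.

305 ms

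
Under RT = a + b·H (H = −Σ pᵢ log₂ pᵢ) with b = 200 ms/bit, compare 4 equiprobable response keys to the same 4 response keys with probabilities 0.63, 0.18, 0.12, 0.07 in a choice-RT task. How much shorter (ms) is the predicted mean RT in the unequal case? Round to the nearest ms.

100 ms

Equiprobable entropy H₀ = log₂ 4 = 2.0000 bits.
Skewed entropy H = −Σ pᵢ log₂ pᵢ = 1.5009 bits.
ΔRT = b·(H₀ − H) = 200 × 0.4991 = 99.83 ms.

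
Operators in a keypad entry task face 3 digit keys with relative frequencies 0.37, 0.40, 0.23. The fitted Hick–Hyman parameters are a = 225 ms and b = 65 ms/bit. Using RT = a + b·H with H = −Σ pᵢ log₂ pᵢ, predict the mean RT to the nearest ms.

H = 0.37·log₂(1/0.37) + 0.40·log₂(1/0.40) + 0.23·log₂(1/0.23) = 1.5472 bits.
RT = 225 + 65 × 1.5472 = 325.57 ms.

326 ms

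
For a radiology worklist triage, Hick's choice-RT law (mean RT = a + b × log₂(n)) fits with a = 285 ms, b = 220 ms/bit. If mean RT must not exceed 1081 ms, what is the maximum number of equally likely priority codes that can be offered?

12

220·log₂ n ≤ 1081 − 285 = 796, giving log₂ n ≤ 3.6182 and n ≤ 12.280. The largest whole number is 12.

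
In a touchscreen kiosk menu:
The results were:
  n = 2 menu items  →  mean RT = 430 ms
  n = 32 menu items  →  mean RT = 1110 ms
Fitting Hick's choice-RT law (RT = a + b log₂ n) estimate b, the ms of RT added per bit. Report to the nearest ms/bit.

170 ms/bit

Slope: b = (1110 − 430) / (log₂ 32 − log₂ 2) = 680/4.0000 = 170 ms/bit.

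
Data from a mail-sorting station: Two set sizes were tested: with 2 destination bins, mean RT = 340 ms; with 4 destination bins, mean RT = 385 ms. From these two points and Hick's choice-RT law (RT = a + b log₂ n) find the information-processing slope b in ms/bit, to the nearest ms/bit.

The slope on a log₂ axis is (385 − 340) / (2 − 1) = 45 ms/bit.

45 ms/bit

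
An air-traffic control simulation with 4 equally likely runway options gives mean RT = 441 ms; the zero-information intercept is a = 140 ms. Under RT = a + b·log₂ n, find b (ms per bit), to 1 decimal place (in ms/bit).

150.5 ms/bit

4 alternatives carry log₂ 4 = 2 bits; the choice cost is 441 − 140 = 301 ms, so b = 301/2 = 150.500 ms/bit.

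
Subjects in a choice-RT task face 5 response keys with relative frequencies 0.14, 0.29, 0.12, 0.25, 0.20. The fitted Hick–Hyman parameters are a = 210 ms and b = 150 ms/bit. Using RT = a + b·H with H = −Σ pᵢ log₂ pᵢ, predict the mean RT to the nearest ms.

H = 0.14·log₂(1/0.14) + 0.29·log₂(1/0.29) + 0.12·log₂(1/0.12) + 0.25·log₂(1/0.25) + 0.20·log₂(1/0.20) = 2.2465 bits.
RT = 210 + 150 × 2.2465 = 546.97 ms.

547 ms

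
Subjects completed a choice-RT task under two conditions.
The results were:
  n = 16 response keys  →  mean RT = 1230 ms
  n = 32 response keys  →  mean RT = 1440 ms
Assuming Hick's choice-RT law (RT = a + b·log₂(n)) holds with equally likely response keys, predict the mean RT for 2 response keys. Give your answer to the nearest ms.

With log₂ n on the abscissa the relation is linear; from the two conditions:
  b = (1440 − 1230) / (log₂ 32 − log₂ 16) = 210 / (5 − 4) = 210 ms/bit
  a = 1230 − 210 × 4 = 390 ms
Then RT(2) = 390 + 210 × log₂ 2 = 390 + 210 × 1 ≈ 600.000 ms.

600 ms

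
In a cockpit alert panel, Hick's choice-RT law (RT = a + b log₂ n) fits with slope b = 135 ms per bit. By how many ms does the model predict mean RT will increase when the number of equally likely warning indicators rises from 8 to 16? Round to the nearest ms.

ΔRT = (a + b log₂ n₂) − (a + b log₂ n₁) = b·(log₂ n₂ − log₂ n₁).
log₂(16) − log₂(8) = log₂(16/8) = log₂(2) = 1.
ΔRT = 135 × 1.0000 = 135.000 ms.

135 ms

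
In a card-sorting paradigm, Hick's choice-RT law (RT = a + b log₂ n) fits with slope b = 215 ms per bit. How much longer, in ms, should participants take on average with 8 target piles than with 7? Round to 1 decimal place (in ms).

41.4 ms

The intercept a cancels: ΔRT = b·(log₂ n₂ − log₂ n₁) = b·log₂(n₂/n₁).
log₂(8) − log₂(7) = 3 − 2.8074 = 0.1926.
ΔRT = 215 × 0.1926 = 41.419 ms.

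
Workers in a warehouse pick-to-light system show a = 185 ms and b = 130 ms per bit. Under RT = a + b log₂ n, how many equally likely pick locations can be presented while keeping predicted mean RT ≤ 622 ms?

10

Set 185 + 130·log₂ n ≤ 622 → log₂ n ≤ (622 − 185)/130 = 3.3615.
So n ≤ 2^3.3615 = 10.278; the largest integer n is 10.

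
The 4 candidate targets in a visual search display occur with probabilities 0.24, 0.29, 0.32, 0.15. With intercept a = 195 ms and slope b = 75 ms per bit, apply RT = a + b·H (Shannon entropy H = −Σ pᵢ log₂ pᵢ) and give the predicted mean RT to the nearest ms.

Entropy contributions −pᵢ log₂ pᵢ: 0.4941, 0.5179, 0.5260, 0.4105; sum H = 1.9486 bits.
RT = a + bH = 195 + 75·1.9486 = 341.15 ms.

341 ms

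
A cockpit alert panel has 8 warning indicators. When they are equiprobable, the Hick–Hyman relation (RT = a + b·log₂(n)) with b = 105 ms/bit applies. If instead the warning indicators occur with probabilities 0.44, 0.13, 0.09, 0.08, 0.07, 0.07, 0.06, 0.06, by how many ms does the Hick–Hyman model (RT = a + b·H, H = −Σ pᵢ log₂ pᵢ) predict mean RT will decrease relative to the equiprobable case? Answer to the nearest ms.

49 ms

Equiprobable entropy H₀ = log₂ 8 = 3.0000 bits.
Skewed entropy H = −Σ pᵢ log₂ pᵢ = 2.5321 bits.
ΔRT = b·(H₀ − H) = 105 × 0.4679 = 49.13 ms.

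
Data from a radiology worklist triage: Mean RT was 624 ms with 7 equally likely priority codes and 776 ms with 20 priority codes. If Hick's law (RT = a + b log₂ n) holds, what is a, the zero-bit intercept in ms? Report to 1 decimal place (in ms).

342.3 ms

Slope: b = (776 − 624) / (log₂ 20 − log₂ 7) = 152/1.5146 = 100.358 ms/bit.
a = RT₁ − b·log₂ n₁ = 624 − 100.358 × 2.8074 = 342.259 ms.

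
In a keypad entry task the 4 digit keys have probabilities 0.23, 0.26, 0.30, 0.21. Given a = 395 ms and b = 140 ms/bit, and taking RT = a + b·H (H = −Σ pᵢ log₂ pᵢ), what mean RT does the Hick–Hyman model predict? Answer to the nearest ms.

673 ms

Entropy contributions −pᵢ log₂ pᵢ: 0.4877, 0.5053, 0.5211, 0.4728; sum H = 1.9869 bits.
RT = a + bH = 395 + 140·1.9869 = 673.16 ms.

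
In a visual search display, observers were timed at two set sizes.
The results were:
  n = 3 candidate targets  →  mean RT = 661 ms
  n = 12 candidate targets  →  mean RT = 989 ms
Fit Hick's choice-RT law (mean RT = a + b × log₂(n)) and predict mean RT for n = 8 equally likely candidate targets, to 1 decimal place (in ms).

Solve the two-equation system in a and b:
  b = (989 − 661) / (log₂ 12 − log₂ 3) = 328 / (3.5850 − 1.5850) = 164.000 ms/bit
  a = 661 − 164.000 × 1.5850 = 401.066 ms
Then RT(8) = 401.066 + 164.000 × log₂ 8 = 401.066 + 164.000 × 3 ≈ 893.066 ms.

893.1 ms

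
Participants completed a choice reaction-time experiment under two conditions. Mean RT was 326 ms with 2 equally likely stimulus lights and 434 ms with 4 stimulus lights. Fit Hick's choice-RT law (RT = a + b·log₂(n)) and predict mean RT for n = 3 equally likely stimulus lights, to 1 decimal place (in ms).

389.2 ms

Fit slope and intercept:
  b = (434 − 326) / (log₂ 4 − log₂ 2) = 108 / (2 − 1) = 108.000 ms/bit
  a = 326 − 108.000 × 1 = 218.000 ms
Then RT(3) = 218.000 + 108.000 × log₂ 3 = 218.000 + 108.000 × 1.5850 ≈ 389.176 ms.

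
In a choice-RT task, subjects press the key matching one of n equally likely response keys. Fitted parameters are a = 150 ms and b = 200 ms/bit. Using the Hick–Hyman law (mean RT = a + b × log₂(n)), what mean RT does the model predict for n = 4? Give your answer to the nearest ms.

550 ms

log₂(4) = 2 bits, so RT = 150 + 200 × 2 ≈ 550.000 ms.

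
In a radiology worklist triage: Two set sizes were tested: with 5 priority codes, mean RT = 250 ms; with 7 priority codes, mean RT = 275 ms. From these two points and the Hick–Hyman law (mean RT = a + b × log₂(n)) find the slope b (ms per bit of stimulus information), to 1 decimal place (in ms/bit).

51.5 ms/bit

b = (RT₂ − RT₁)/(log₂ n₂ − log₂ n₁) = (275 − 250)/(2.8074 − 2.3219) = 51.501 ms/bit.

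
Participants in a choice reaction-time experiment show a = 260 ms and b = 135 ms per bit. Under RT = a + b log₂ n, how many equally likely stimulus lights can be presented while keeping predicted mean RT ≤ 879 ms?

135·log₂ n ≤ 879 − 260 = 619, giving log₂ n ≤ 4.5852 and n ≤ 24.004. The largest whole number is 24.

24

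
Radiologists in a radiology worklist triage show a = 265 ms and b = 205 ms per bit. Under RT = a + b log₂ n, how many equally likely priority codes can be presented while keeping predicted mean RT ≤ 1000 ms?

12

Set 265 + 205·log₂ n ≤ 1000 → log₂ n ≤ (1000 − 265)/205 = 3.5854.
So n ≤ 2^3.5854 = 12.003; the largest integer n is 12.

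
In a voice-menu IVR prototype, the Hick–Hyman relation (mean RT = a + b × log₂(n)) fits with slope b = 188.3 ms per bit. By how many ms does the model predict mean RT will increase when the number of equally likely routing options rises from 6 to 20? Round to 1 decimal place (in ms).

327.1 ms

Only the slope matters, since a is common to both: ΔRT = b·log₂(n₂/n₁).
log₂(20) − log₂(6) = 4.3219 − 2.5850 = 1.7370.
ΔRT = 188.3 × 1.7370 = 327.071 ms.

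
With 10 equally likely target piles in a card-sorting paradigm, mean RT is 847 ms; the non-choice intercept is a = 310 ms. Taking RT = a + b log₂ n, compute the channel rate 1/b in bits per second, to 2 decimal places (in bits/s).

b = (847 − 310)/log₂ 10 = 537/3.3219 = 161.653 ms per bit = 0.16165 s/bit; the reciprocal is 6.186 bits/s.

6.19 bits/s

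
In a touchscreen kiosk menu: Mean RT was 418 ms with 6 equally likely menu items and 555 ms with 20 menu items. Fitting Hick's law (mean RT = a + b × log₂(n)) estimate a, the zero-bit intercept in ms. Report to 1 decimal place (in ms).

The slope on a log₂ axis is (555 − 418) / (4.3219 − 2.5850) = 78.873 ms/bit.
Intercept: a = 418 − 78.873·log₂(6) = 214.116 ms.

214.1 ms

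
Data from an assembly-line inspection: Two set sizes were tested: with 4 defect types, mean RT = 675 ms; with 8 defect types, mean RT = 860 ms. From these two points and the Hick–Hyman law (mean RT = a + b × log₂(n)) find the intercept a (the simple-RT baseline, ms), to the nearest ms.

305 ms

b = (RT₂ − RT₁)/(log₂ n₂ − log₂ n₁) = (860 − 675)/(3 − 2) = 185 ms/bit.
a = RT₁ − b·log₂ n₁ = 675 − 185 × 2 = 305.000 ms.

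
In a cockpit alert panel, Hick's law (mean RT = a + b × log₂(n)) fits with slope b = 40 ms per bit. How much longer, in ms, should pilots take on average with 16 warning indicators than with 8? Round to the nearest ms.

40 ms

The intercept a cancels: ΔRT = b·(log₂ n₂ − log₂ n₁) = b·log₂(n₂/n₁).
log₂(16) − log₂(8) = log₂(16/8) = log₂(2) = 1.
ΔRT = 40 × 1.0000 = 40.000 ms.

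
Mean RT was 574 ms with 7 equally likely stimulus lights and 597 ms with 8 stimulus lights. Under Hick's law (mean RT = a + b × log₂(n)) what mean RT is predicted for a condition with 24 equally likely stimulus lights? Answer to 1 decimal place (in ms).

Fit slope and intercept:
  b = (597 − 574) / (log₂ 8 − log₂ 7) = 23 / (3 − 2.8074) = 119.391 ms/bit
  a = 574 − 119.391 × 2.8074 = 238.828 ms
Then RT(24) = 238.828 + 119.391 × log₂ 24 = 238.828 + 119.391 × 4.5850 ≈ 786.230 ms.

786.2 ms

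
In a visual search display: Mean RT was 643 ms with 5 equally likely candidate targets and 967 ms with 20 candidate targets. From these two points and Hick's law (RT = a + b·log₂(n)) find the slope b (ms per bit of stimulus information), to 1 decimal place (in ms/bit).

162.0 ms/bit

b = (RT₂ − RT₁)/(log₂ n₂ − log₂ n₁) = (967 − 643)/(4.3219 − 2.3219) = 162.000 ms/bit.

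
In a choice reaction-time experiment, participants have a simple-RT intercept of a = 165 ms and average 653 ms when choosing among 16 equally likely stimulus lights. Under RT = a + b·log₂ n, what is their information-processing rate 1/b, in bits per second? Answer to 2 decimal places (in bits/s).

b = (653 − 165)/log₂ 16 = 488/4 = 122.000 ms per bit = 0.12200 s/bit; the reciprocal is 8.197 bits/s.

8.20 bits/s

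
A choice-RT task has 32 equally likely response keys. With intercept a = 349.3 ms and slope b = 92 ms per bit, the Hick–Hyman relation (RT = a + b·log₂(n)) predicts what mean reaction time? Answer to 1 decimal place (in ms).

log₂(32) = 5 bits, so RT = 349.3 + 92 × 5 ≈ 809.300 ms.

809.3 ms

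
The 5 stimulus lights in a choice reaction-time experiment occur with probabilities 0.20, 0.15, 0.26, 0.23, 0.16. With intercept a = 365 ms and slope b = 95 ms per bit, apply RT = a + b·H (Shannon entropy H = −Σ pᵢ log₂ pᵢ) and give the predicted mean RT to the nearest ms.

H = 0.20·log₂(1/0.20) + 0.15·log₂(1/0.15) + 0.26·log₂(1/0.26) + 0.23·log₂(1/0.23) + 0.16·log₂(1/0.16) = 2.2909 bits.
RT = 365 + 95 × 2.2909 = 582.64 ms.

583 ms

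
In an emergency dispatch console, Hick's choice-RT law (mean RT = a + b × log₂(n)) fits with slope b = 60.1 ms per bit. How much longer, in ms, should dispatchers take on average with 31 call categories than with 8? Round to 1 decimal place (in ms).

117.4 ms

The intercept a cancels: ΔRT = b·(log₂ n₂ − log₂ n₁) = b·log₂(n₂/n₁).
log₂(31) − log₂(8) = 4.9542 − 3 = 1.9542.
ΔRT = 60.1 × 1.9542 = 117.447 ms.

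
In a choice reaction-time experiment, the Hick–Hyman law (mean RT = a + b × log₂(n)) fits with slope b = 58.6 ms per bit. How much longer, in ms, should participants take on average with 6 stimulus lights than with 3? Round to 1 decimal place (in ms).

58.6 ms

The intercept a cancels: ΔRT = b·(log₂ n₂ − log₂ n₁) = b·log₂(n₂/n₁).
log₂(6) − log₂(3) = log₂(6/3) = log₂(2) = 1.
ΔRT = 58.6 × 1.0000 = 58.600 ms.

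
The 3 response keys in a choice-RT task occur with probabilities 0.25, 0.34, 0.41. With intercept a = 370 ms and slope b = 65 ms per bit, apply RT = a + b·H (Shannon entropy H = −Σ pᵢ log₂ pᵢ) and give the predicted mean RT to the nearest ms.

Entropy contributions −pᵢ log₂ pᵢ: 0.5000, 0.5292, 0.5274; sum H = 1.5566 bits.
RT = a + bH = 370 + 65·1.5566 = 471.18 ms.

471 ms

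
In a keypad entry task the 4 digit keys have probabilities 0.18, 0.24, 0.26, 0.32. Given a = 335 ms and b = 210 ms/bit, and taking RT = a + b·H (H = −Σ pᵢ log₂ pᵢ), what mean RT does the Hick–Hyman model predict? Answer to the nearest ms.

749 ms

H = 0.18·log₂(1/0.18) + 0.24·log₂(1/0.24) + 0.26·log₂(1/0.26) + 0.32·log₂(1/0.32) = 1.9708 bits.
RT = 335 + 210 × 1.9708 = 748.86 ms.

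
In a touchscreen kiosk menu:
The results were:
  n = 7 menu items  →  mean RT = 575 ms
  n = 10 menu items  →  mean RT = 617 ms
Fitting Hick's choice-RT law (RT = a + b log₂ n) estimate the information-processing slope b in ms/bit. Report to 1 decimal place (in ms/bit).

b = (RT₂ − RT₁)/(log₂ n₂ − log₂ n₁) = (617 − 575)/(3.3219 − 2.8074) = 81.621 ms/bit.

81.6 ms/bit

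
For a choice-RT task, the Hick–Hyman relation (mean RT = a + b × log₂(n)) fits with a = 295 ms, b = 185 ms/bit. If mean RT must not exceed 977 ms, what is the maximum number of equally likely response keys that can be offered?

185·log₂ n ≤ 977 − 295 = 682, giving log₂ n ≤ 3.6865 and n ≤ 12.875. The largest whole number is 12.

12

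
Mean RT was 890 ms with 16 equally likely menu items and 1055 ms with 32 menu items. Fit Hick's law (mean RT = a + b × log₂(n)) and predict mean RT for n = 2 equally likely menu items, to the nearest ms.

Fit slope and intercept:
  b = (1055 − 890) / (log₂ 32 − log₂ 16) = 165 / (5 − 4) = 165 ms/bit
  a = 890 − 165 × 4 = 230 ms
Then RT(2) = 230 + 165 × log₂ 2 = 230 + 165 × 1 ≈ 395.000 ms.

395 ms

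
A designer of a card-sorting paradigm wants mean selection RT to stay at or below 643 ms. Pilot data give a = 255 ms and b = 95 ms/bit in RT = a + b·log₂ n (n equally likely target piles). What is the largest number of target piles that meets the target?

16

Set 255 + 95·log₂ n ≤ 643 → log₂ n ≤ (643 − 255)/95 = 4.0842.
So n ≤ 2^4.0842 = 16.962; the largest integer n is 16.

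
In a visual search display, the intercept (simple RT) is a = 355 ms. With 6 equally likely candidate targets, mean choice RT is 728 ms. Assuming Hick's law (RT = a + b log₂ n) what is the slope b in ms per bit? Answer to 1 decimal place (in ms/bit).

144.3 ms/bit

b = (728 − 355) / log₂(6) = 373 / 2.5850 = 144.296 ms/bit.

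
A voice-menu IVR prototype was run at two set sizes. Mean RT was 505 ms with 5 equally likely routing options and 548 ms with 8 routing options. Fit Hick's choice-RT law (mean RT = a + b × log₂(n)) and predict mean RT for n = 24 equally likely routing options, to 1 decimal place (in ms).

648.5 ms

RT is linear in log₂ n, so two points fix the line:
  b = (548 − 505) / (log₂ 8 − log₂ 5) = 43 / (3 − 2.3219) = 63.415 ms/bit
  a = 505 − 63.415 × 2.3219 = 357.755 ms
Then RT(24) = 357.755 + 63.415 × log₂ 24 = 357.755 + 63.415 × 4.5850 ≈ 648.511 ms.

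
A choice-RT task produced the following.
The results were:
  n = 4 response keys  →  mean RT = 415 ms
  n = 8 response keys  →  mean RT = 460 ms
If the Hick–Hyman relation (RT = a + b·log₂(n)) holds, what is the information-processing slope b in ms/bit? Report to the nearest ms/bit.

45 ms/bit

The slope on a log₂ axis is (460 − 415) / (3 − 2) = 45 ms/bit.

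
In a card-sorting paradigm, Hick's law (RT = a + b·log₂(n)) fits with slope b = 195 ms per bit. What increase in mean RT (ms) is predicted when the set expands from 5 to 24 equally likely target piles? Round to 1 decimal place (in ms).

441.3 ms

The intercept a cancels: ΔRT = b·(log₂ n₂ − log₂ n₁) = b·log₂(n₂/n₁).
log₂(24) − log₂(5) = 4.5850 − 2.3219 = 2.2630.
ΔRT = 195 × 2.2630 = 441.292 ms.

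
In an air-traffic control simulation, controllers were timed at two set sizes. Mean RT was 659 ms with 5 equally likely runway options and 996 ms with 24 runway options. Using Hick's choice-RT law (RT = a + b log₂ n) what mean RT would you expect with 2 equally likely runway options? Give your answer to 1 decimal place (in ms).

Fit slope and intercept:
  b = (996 − 659) / (log₂ 24 − log₂ 5) = 337 / (4.5850 − 2.3219) = 148.915 ms/bit
  a = 659 − 148.915 × 2.3219 = 313.230 ms
Then RT(2) = 313.230 + 148.915 × log₂ 2 = 313.230 + 148.915 × 1 ≈ 462.145 ms.

462.1 ms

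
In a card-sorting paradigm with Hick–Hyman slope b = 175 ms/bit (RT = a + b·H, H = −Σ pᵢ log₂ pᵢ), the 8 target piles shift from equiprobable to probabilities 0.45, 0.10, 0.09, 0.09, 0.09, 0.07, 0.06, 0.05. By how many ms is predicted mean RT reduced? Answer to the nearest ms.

Equiprobable entropy H₀ = log₂ 8 = 3.0000 bits.
Skewed entropy H = −Σ pᵢ log₂ pᵢ = 2.5167 bits.
ΔRT = b·(H₀ − H) = 175 × 0.4833 = 84.57 ms.

85 ms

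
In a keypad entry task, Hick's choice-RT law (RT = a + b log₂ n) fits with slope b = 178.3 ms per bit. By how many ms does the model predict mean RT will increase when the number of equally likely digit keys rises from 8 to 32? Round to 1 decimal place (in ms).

356.6 ms

The intercept a cancels: ΔRT = b·(log₂ n₂ − log₂ n₁) = b·log₂(n₂/n₁).
log₂(32) − log₂(8) = log₂(32/8) = log₂(4) = 2.
ΔRT = 178.3 × 2.0000 = 356.600 ms.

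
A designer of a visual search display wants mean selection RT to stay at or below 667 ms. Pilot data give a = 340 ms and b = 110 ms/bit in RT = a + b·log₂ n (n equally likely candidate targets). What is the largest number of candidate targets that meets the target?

7

110·log₂ n ≤ 667 − 340 = 327, giving log₂ n ≤ 2.9727 and n ≤ 7.850. The largest whole number is 7.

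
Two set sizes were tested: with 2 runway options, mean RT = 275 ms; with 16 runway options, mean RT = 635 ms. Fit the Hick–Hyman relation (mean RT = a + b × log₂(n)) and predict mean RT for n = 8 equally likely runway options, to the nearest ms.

Solve the two-equation system in a and b:
  b = (635 − 275) / (log₂ 16 − log₂ 2) = 360 / (4 − 1) = 120 ms/bit
  a = 275 − 120 × 1 = 155 ms
Then RT(8) = 155 + 120 × log₂ 8 = 155 + 120 × 3 ≈ 515.000 ms.

515 ms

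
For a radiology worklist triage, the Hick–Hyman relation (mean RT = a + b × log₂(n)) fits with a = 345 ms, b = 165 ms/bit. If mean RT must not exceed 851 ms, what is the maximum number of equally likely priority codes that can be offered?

8

Information budget: (851 − 345)/165 = 3.0667 bits, so n ≤ 2^3.0667 = 8.378 → at most 8.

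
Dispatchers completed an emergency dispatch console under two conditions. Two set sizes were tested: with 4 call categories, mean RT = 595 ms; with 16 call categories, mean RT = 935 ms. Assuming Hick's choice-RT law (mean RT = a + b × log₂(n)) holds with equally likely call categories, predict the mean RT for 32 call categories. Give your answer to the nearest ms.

1105 ms

Solve the two-equation system in a and b:
  b = (935 − 595) / (log₂ 16 − log₂ 4) = 340 / (4 − 2) = 170 ms/bit
  a = 595 − 170 × 2 = 255 ms
Then RT(32) = 255 + 170 × log₂ 32 = 255 + 170 × 5 ≈ 1105.000 ms.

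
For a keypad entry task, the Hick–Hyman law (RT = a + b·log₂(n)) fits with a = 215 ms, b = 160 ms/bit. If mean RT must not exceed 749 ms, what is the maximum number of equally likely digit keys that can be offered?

Information budget: (749 − 215)/160 = 3.3375 bits, so n ≤ 2^3.3375 = 10.109 → at most 10.

10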